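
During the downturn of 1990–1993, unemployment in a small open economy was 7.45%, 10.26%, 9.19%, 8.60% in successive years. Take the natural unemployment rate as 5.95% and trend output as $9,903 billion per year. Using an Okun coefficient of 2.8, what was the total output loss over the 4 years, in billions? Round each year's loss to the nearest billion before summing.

$3,244 billion

Year 1990: gap = -2.8 × (7.45 - 5.95) = -4.2%, loss ≈ 9903 × 4.2/100 ≈ 416.
Year 1991: gap = -2.8 × (10.26 - 5.95) = -12.068%, loss ≈ 9903 × 12.068/100 ≈ 1195.
Year 1992: gap = -2.8 × (9.19 - 5.95) = -9.072%, loss ≈ 9903 × 9.072/100 ≈ 898.
Year 1993: gap = -2.8 × (8.6 - 5.95) = -7.42%, loss ≈ 9903 × 7.42/100 ≈ 735.
Total lost output = 416 + 1195 + 898 + 735 = 3244 billion.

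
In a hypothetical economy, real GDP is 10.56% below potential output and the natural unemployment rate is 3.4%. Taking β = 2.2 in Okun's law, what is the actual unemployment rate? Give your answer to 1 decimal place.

8.2%

From Okun's law, u - u* = -(output gap)/β = -(-10.56)/2.2 = 4.8 points.
So u = 3.4 + 4.8 = 8.2%.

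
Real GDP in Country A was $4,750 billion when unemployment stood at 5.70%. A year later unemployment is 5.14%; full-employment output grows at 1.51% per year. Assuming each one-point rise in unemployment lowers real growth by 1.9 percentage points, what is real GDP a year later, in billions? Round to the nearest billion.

Δu = 5.14 - 5.7 = -0.56 points.
Okun's law (growth form): g_Y = g_Y* - β × Δu = 1.51 - 1.9 × (-0.56) = 1.51 + 1.064 = 2.574%.
Real GDP in the next year = 4750 × (1 + 2.574/100) = 4750 × 1.02574 ≈ 4872 billion.

$4,872 billion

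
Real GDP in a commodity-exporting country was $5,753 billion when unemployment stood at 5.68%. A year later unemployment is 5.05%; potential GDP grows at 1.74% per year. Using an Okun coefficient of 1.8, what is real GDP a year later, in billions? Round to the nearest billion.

Δu = 5.05 - 5.68 = -0.63 points.
Okun's law (growth form): g_Y = g_Y* - β × Δu = 1.74 - 1.8 × (-0.63) = 1.74 + 1.134 = 2.874%.
Real GDP in the next year = 5753 × (1 + 2.874/100) = 5753 × 1.02874 ≈ 5918 billion.

$5,918 billion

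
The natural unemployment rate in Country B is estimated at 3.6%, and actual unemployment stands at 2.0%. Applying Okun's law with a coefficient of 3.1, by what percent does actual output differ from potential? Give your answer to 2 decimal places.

4.96%

The unemployment gap is 2 - 3.6 = -1.6 percentage points.
Okun's law gives an output gap of -3.1 × (-1.6) = 4.96%, i.e. 4.96% above potential.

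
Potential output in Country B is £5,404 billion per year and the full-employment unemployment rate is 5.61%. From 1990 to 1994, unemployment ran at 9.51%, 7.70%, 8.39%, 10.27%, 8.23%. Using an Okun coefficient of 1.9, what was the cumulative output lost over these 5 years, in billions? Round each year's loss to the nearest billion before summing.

£1,647 billion

Year 1990: gap = -1.9 × (9.51 - 5.61) = -7.41%, loss ≈ 5404 × 7.41/100 ≈ 400.
Year 1991: gap = -1.9 × (7.7 - 5.61) = -3.971%, loss ≈ 5404 × 3.971/100 ≈ 215.
Year 1992: gap = -1.9 × (8.39 - 5.61) = -5.282%, loss ≈ 5404 × 5.282/100 ≈ 285.
Year 1993: gap = -1.9 × (10.27 - 5.61) = -8.854%, loss ≈ 5404 × 8.854/100 ≈ 478.
Year 1994: gap = -1.9 × (8.23 - 5.61) = -4.978%, loss ≈ 5404 × 4.978/100 ≈ 269.
Total lost output = 400 + 215 + 285 + 478 + 269 = 1647 billion.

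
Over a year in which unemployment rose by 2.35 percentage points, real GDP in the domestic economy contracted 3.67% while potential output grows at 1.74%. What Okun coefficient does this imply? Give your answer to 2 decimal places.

Growth form: g_Y = g_Y* - β × Δu, so β = (g_Y* - g_Y)/Δu.
β = (1.74 + 3.67)/2.35 = 5.41/2.35 = 2.30.

β ≈ 2.30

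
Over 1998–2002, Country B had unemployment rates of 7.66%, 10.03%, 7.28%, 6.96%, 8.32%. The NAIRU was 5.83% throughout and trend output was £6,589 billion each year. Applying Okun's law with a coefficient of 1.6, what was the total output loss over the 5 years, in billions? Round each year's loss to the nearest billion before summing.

Year 1998: gap = -1.6 × (7.66 - 5.83) = -2.928%, loss ≈ 6589 × 2.928/100 ≈ 193.
Year 1999: gap = -1.6 × (10.03 - 5.83) = -6.72%, loss ≈ 6589 × 6.72/100 ≈ 443.
Year 2000: gap = -1.6 × (7.28 - 5.83) = -2.32%, loss ≈ 6589 × 2.32/100 ≈ 153.
Year 2001: gap = -1.6 × (6.96 - 5.83) = -1.808%, loss ≈ 6589 × 1.808/100 ≈ 119.
Year 2002: gap = -1.6 × (8.32 - 5.83) = -3.984%, loss ≈ 6589 × 3.984/100 ≈ 263.
Total lost output = 193 + 443 + 153 + 119 + 263 = 1171 billion.

£1,171 billion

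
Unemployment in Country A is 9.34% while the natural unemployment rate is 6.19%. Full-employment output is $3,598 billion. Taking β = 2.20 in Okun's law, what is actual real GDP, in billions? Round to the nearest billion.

Unemployment gap = 9.34 - 6.19 = 3.15 points, so the output gap is -2.2 × 3.15 = -6.93%.
Actual GDP = 3598 × (1 - 6.93/100) = 3598 × 0.9307 ≈ 3349 billion.

$3,349 billion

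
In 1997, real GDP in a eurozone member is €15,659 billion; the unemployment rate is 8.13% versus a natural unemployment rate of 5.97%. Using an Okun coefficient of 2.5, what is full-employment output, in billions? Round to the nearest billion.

Unemployment gap = 8.13 - 5.97 = 2.16 points, so output gap = -2.5 × 2.16 = -5.4%.
Since Y = Y* × (1 + gap/100), Y* = 15659/0.946 ≈ 16553 billion.

€16,553 billion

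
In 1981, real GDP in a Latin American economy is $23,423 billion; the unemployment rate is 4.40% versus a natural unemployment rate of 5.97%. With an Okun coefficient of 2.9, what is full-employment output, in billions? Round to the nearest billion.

Unemployment gap = 4.4 - 5.97 = -1.57 points, so output gap = -2.9 × (-1.57) = 4.553%.
Since Y = Y* × (1 + gap/100), Y* = 23423/1.04553 ≈ 22403 billion.

$22,403 billion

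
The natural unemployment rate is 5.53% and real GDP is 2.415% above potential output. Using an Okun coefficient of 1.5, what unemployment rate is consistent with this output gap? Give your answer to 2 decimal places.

3.92%

From Okun's law, u - u* = -(output gap)/β = -(2.415)/1.5 = -1.61 points.
So u = 5.53 - 1.61 = 3.92%.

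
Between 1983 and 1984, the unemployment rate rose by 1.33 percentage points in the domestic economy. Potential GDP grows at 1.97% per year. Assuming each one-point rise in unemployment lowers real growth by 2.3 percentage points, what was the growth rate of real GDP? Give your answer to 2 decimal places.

-1.09%

Growth-rate Okun's law: g_Y = g_Y* - β × Δu.
g_Y = 1.97 - 2.3 × (1.33) = 1.97 - 3.059 = -1.089%, i.e. -1.09% to 2 d.p.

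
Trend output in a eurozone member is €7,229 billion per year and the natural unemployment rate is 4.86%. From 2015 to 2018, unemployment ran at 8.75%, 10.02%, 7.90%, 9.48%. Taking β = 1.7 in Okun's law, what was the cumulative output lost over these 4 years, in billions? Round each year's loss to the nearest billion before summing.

Year 2015: gap = -1.7 × (8.75 - 4.86) = -6.613%, loss ≈ 7229 × 6.613/100 ≈ 478.
Year 2016: gap = -1.7 × (10.02 - 4.86) = -8.772%, loss ≈ 7229 × 8.772/100 ≈ 634.
Year 2017: gap = -1.7 × (7.9 - 4.86) = -5.168%, loss ≈ 7229 × 5.168/100 ≈ 374.
Year 2018: gap = -1.7 × (9.48 - 4.86) = -7.854%, loss ≈ 7229 × 7.854/100 ≈ 568.
Total lost output = 478 + 634 + 374 + 568 = 2054 billion.

€2,054 billion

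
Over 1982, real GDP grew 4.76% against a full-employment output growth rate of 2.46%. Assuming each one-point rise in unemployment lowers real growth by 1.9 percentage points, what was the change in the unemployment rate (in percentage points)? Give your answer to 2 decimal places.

Growth-rate Okun's law: g_Y = g_Y* - β × Δu, so Δu = (g_Y* - g_Y)/β.
Δu = (2.46 - 4.76)/1.9 = -2.3/1.9 = -1.21 percentage points.

-1.21 percentage points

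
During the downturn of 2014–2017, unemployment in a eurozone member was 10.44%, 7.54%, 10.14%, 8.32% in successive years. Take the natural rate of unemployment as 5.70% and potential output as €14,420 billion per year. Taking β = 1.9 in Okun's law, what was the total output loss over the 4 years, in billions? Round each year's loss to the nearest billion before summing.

Year 2014: gap = -1.9 × (10.44 - 5.7) = -9.006%, loss ≈ 14420 × 9.006/100 ≈ 1299.
Year 2015: gap = -1.9 × (7.54 - 5.7) = -3.496%, loss ≈ 14420 × 3.496/100 ≈ 504.
Year 2016: gap = -1.9 × (10.14 - 5.7) = -8.436%, loss ≈ 14420 × 8.436/100 ≈ 1216.
Year 2017: gap = -1.9 × (8.32 - 5.7) = -4.978%, loss ≈ 14420 × 4.978/100 ≈ 718.
Total lost output = 1299 + 504 + 1216 + 718 = 3737 billion.

€3,737 billion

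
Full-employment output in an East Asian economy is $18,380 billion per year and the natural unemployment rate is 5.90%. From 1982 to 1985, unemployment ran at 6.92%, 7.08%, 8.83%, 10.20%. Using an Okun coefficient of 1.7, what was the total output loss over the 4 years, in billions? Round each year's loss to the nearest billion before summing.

Year 1982: gap = -1.7 × (6.92 - 5.9) = -1.734%, loss ≈ 18380 × 1.734/100 ≈ 319.
Year 1983: gap = -1.7 × (7.08 - 5.9) = -2.006%, loss ≈ 18380 × 2.006/100 ≈ 369.
Year 1984: gap = -1.7 × (8.83 - 5.9) = -4.981%, loss ≈ 18380 × 4.981/100 ≈ 916.
Year 1985: gap = -1.7 × (10.2 - 5.9) = -7.31%, loss ≈ 18380 × 7.31/100 ≈ 1344.
Total lost output = 319 + 369 + 916 + 1344 = 2948 billion.

$2,948 billion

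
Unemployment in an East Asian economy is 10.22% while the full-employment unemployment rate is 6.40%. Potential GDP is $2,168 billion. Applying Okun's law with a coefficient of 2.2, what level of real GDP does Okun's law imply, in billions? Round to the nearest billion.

$1,986 billion

Unemployment gap = 10.22 - 6.4 = 3.82 points, so the output gap is -2.2 × 3.82 = -8.404%.
Actual GDP = 2168 × (1 - 8.404/100) = 2168 × 0.91596 ≈ 1986 billion.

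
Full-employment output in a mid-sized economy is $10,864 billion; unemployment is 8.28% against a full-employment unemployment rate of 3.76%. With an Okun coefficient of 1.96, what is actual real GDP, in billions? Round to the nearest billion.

$9,902 billion

Unemployment gap = 8.28 - 3.76 = 4.52 points, so the output gap is -1.96 × 4.52 = -8.8592%.
Actual GDP = 10864 × (1 - 8.8592/100) = 10864 × 0.911408 ≈ 9902 billion.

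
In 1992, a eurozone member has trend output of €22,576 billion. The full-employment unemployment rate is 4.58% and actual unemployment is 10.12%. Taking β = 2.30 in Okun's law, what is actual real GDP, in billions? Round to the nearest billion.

Unemployment gap = 10.12 - 4.58 = 5.54 points, so the output gap is -2.3 × 5.54 = -12.742%.
Actual GDP = 22576 × (1 - 12.742/100) = 22576 × 0.87258 ≈ 19699 billion.

€19,699 billion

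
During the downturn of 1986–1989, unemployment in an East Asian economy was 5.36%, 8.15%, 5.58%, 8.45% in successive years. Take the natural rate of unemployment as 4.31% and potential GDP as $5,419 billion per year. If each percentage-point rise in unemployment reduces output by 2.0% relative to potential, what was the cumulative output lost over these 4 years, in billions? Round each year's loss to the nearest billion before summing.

Year 1986: gap = -2.0 × (5.36 - 4.31) = -2.1%, loss ≈ 5419 × 2.1/100 ≈ 114.
Year 1987: gap = -2.0 × (8.15 - 4.31) = -7.68%, loss ≈ 5419 × 7.68/100 ≈ 416.
Year 1988: gap = -2.0 × (5.58 - 4.31) = -2.54%, loss ≈ 5419 × 2.54/100 ≈ 138.
Year 1989: gap = -2.0 × (8.45 - 4.31) = -8.28%, loss ≈ 5419 × 8.28/100 ≈ 449.
Total lost output = 114 + 416 + 138 + 449 = 1117 billion.

$1,117 billion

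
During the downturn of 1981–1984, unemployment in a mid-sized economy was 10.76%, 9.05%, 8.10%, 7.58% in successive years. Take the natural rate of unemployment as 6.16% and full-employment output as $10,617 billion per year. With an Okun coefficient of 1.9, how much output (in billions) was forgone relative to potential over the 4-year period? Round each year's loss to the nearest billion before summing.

Year 1981: gap = -1.9 × (10.76 - 6.16) = -8.74%, loss ≈ 10617 × 8.74/100 ≈ 928.
Year 1982: gap = -1.9 × (9.05 - 6.16) = -5.491%, loss ≈ 10617 × 5.491/100 ≈ 583.
Year 1983: gap = -1.9 × (8.1 - 6.16) = -3.686%, loss ≈ 10617 × 3.686/100 ≈ 391.
Year 1984: gap = -1.9 × (7.58 - 6.16) = -2.698%, loss ≈ 10617 × 2.698/100 ≈ 286.
Total lost output = 928 + 583 + 391 + 286 = 2188 billion.

$2,188 billion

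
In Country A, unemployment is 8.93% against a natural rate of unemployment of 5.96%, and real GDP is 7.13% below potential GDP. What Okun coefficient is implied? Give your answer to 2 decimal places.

Okun's law: output gap = -β × (u - u*).
-7.13 = -β × (8.93 - 5.96) = -β × 2.97, so β = 7.13/2.97 = 2.40.

β ≈ 2.40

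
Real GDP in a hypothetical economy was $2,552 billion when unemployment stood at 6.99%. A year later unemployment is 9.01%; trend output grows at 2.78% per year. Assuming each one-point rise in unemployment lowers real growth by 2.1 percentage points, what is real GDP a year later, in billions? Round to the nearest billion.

Δu = 9.01 - 6.99 = 2.02 points.
Okun's law (growth form): g_Y = g_Y* - β × Δu = 2.78 - 2.1 × (2.02) = 2.78 - 4.242 = -1.462%.
Real GDP in the next year = 2552 × (1 - 1.462/100) = 2552 × 0.98538 ≈ 2515 billion.

$2,515 billion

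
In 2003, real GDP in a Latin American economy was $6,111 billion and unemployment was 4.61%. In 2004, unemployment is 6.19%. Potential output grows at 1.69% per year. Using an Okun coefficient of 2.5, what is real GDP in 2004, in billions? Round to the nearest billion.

$5,973 billion

Δu = 6.19 - 4.61 = 1.58 points.
Okun's law (growth form): g_Y = g_Y* - β × Δu = 1.69 - 2.5 × (1.58) = 1.69 - 3.95 = -2.26%.
Real GDP in the next year = 6111 × (1 - 2.26/100) = 6111 × 0.9774 ≈ 5973 billion.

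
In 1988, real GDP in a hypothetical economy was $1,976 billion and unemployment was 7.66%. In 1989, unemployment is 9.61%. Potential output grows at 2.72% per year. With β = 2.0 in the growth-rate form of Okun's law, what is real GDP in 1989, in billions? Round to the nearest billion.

$1,953 billion

Δu = 9.61 - 7.66 = 1.95 points.
Okun's law (growth form): g_Y = g_Y* - β × Δu = 2.72 - 2.0 × (1.95) = 2.72 - 3.9 = -1.18%.
Real GDP in the next year = 1976 × (1 - 1.18/100) = 1976 × 0.9882 ≈ 1953 billion.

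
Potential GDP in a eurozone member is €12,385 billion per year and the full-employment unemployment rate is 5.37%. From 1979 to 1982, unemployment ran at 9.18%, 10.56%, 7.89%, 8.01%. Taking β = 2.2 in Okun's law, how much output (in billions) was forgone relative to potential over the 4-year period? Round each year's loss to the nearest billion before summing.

Year 1979: gap = -2.2 × (9.18 - 5.37) = -8.382%, loss ≈ 12385 × 8.382/100 ≈ 1038.
Year 1980: gap = -2.2 × (10.56 - 5.37) = -11.418%, loss ≈ 12385 × 11.418/100 ≈ 1414.
Year 1981: gap = -2.2 × (7.89 - 5.37) = -5.544%, loss ≈ 12385 × 5.544/100 ≈ 687.
Year 1982: gap = -2.2 × (8.01 - 5.37) = -5.808%, loss ≈ 12385 × 5.808/100 ≈ 719.
Total lost output = 1038 + 1414 + 687 + 719 = 3858 billion.

€3,858 billion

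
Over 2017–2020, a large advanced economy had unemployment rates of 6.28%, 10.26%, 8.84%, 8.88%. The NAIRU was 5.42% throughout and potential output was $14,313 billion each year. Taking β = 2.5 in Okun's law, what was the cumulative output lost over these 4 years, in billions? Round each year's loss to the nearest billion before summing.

Year 2017: gap = -2.5 × (6.28 - 5.42) = -2.15%, loss ≈ 14313 × 2.15/100 ≈ 308.
Year 2018: gap = -2.5 × (10.26 - 5.42) = -12.1%, loss ≈ 14313 × 12.1/100 ≈ 1732.
Year 2019: gap = -2.5 × (8.84 - 5.42) = -8.55%, loss ≈ 14313 × 8.55/100 ≈ 1224.
Year 2020: gap = -2.5 × (8.88 - 5.42) = -8.65%, loss ≈ 14313 × 8.65/100 ≈ 1238.
Total lost output = 308 + 1732 + 1224 + 1238 = 4502 billion.

$4,502 billion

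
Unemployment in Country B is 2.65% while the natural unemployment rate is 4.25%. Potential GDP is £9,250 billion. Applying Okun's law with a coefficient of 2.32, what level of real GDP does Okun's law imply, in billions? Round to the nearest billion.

Unemployment gap = 2.65 - 4.25 = -1.6 points, so the output gap is -2.32 × (-1.6) = 3.712%.
Actual GDP = 9250 × (1 + 3.712/100) = 9250 × 1.03712 ≈ 9593 billion.

£9,593 billion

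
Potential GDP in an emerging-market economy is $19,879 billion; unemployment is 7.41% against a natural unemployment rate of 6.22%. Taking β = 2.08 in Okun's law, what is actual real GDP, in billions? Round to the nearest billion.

$19,387 billion

Unemployment gap = 7.41 - 6.22 = 1.19 points, so the output gap is -2.08 × 1.19 = -2.4752%.
Actual GDP = 19879 × (1 - 2.4752/100) = 19879 × 0.975248 ≈ 19387 billion.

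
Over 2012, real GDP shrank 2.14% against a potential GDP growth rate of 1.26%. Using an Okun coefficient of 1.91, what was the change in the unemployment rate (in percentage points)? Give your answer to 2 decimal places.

1.78 percentage points

Growth-rate Okun's law: g_Y = g_Y* - β × Δu, so Δu = (g_Y* - g_Y)/β.
Δu = (1.26 + 2.14)/1.91 = 3.4/1.91 = 1.78 percentage points.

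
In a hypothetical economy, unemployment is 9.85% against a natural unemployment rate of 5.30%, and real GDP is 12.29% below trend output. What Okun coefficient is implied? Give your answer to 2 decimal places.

β ≈ 2.70

Okun's law: output gap = -β × (u - u*).
-12.29 = -β × (9.85 - 5.3) = -β × 4.55, so β = 12.29/4.55 = 2.70.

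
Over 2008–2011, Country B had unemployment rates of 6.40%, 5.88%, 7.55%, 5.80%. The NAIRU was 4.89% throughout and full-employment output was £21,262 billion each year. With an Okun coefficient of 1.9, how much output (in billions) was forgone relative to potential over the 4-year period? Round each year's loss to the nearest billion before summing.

£2,453 billion

Year 2008: gap = -1.9 × (6.4 - 4.89) = -2.869%, loss ≈ 21262 × 2.869/100 ≈ 610.
Year 2009: gap = -1.9 × (5.88 - 4.89) = -1.881%, loss ≈ 21262 × 1.881/100 ≈ 400.
Year 2010: gap = -1.9 × (7.55 - 4.89) = -5.054%, loss ≈ 21262 × 5.054/100 ≈ 1075.
Year 2011: gap = -1.9 × (5.8 - 4.89) = -1.729%, loss ≈ 21262 × 1.729/100 ≈ 368.
Total lost output = 610 + 400 + 1075 + 368 = 2453 billion.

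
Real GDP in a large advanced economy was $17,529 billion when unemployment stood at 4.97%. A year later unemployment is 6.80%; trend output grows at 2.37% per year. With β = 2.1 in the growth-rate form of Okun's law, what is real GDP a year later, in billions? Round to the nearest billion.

Δu = 6.8 - 4.97 = 1.83 points.
Okun's law (growth form): g_Y = g_Y* - β × Δu = 2.37 - 2.1 × (1.83) = 2.37 - 3.843 = -1.473%.
Real GDP in the next year = 17529 × (1 - 1.473/100) = 17529 × 0.98527 ≈ 17271 billion.

$17,271 billion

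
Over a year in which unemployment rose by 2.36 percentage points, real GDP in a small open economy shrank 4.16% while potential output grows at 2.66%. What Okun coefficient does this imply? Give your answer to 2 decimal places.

Growth form: g_Y = g_Y* - β × Δu, so β = (g_Y* - g_Y)/Δu.
β = (2.66 + 4.16)/2.36 = 6.82/2.36 = 2.89.

β ≈ 2.89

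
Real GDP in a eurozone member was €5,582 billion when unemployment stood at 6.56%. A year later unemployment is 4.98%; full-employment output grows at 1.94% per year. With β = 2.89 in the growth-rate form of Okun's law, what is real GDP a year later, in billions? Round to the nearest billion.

Δu = 4.98 - 6.56 = -1.58 points.
Okun's law (growth form): g_Y = g_Y* - β × Δu = 1.94 - 2.89 × (-1.58) = 1.94 + 4.5662 = 6.5062%.
Real GDP in the next year = 5582 × (1 + 6.5062/100) = 5582 × 1.065062 ≈ 5945 billion.

€5,945 billion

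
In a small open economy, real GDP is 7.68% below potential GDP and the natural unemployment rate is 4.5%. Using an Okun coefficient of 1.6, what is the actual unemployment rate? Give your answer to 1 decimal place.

From Okun's law, u - u* = -(output gap)/β = -(-7.68)/1.6 = 4.8 points.
So u = 4.5 + 4.8 = 9.3%.

9.3%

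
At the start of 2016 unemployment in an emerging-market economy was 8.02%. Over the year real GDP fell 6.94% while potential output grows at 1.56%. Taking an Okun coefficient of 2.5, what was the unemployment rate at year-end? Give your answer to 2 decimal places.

11.42%

Growth-rate Okun's law: g_Y = g_Y* - β × Δu, so Δu = (g_Y* - g_Y)/β.
Δu = (1.56 + 6.94)/2.5 = 8.5/2.5 = 3.40 percentage points.
Year-end unemployment = 8.02 + 3.4 = 11.42%.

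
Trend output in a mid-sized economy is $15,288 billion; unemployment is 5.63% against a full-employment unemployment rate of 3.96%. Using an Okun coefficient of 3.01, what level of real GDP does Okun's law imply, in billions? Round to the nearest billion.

Unemployment gap = 5.63 - 3.96 = 1.67 points, so the output gap is -3.01 × 1.67 = -5.0267%.
Actual GDP = 15288 × (1 - 5.0267/100) = 15288 × 0.949733 ≈ 14520 billion.

$14,520 billion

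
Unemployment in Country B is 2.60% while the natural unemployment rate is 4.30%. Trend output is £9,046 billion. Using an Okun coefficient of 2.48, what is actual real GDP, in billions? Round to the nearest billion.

£9,427 billion

Unemployment gap = 2.6 - 4.3 = -1.7 points, so the output gap is -2.48 × (-1.7) = 4.216%.
Actual GDP = 9046 × (1 + 4.216/100) = 9046 × 1.04216 ≈ 9427 billion.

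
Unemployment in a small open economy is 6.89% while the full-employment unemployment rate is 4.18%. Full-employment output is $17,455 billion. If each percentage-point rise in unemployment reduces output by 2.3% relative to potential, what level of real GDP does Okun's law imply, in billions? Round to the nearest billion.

$16,367 billion

Unemployment gap = 6.89 - 4.18 = 2.71 points, so the output gap is -2.3 × 2.71 = -6.233%.
Actual GDP = 17455 × (1 - 6.233/100) = 17455 × 0.93767 ≈ 16367 billion.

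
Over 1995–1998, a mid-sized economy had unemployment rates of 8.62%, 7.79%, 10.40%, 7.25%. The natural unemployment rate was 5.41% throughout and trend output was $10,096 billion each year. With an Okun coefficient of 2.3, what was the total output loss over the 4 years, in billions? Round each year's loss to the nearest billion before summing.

$2,884 billion

Year 1995: gap = -2.3 × (8.62 - 5.41) = -7.383%, loss ≈ 10096 × 7.383/100 ≈ 745.
Year 1996: gap = -2.3 × (7.79 - 5.41) = -5.474%, loss ≈ 10096 × 5.474/100 ≈ 553.
Year 1997: gap = -2.3 × (10.4 - 5.41) = -11.477%, loss ≈ 10096 × 11.477/100 ≈ 1159.
Year 1998: gap = -2.3 × (7.25 - 5.41) = -4.232%, loss ≈ 10096 × 4.232/100 ≈ 427.
Total lost output = 745 + 553 + 1159 + 427 = 2884 billion.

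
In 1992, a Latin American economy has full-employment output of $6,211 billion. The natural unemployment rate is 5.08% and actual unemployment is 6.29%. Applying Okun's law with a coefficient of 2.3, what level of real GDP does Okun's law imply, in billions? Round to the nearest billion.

$6,038 billion

Unemployment gap = 6.29 - 5.08 = 1.21 points, so the output gap is -2.3 × 1.21 = -2.783%.
Actual GDP = 6211 × (1 - 2.783/100) = 6211 × 0.97217 ≈ 6038 billion.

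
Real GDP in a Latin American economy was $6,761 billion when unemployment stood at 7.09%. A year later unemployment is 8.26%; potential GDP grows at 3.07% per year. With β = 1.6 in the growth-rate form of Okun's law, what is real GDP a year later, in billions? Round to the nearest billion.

$6,842 billion

Δu = 8.26 - 7.09 = 1.17 points.
Okun's law (growth form): g_Y = g_Y* - β × Δu = 3.07 - 1.6 × (1.17) = 3.07 - 1.872 = 1.198%.
Real GDP in the next year = 6761 × (1 + 1.198/100) = 6761 × 1.01198 ≈ 6842 billion.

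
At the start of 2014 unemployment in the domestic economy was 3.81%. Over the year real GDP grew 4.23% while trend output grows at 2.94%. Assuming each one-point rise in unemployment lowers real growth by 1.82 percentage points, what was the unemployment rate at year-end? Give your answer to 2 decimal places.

Growth-rate Okun's law: g_Y = g_Y* - β × Δu, so Δu = (g_Y* - g_Y)/β.
Δu = (2.94 - 4.23)/1.82 = -1.29/1.82 = -0.71 percentage points.
Year-end unemployment = 3.81 - 0.71 = 3.10%.

3.10%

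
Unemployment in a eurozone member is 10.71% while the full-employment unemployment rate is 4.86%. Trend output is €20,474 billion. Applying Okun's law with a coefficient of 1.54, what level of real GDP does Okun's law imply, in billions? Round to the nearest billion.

€18,629 billion

Unemployment gap = 10.71 - 4.86 = 5.85 points, so the output gap is -1.54 × 5.85 = -9.009%.
Actual GDP = 20474 × (1 - 9.009/100) = 20474 × 0.90991 ≈ 18629 billion.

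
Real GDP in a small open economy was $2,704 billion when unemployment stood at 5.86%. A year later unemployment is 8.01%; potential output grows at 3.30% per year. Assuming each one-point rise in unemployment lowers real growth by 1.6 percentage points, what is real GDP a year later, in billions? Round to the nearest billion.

Δu = 8.01 - 5.86 = 2.15 points.
Okun's law (growth form): g_Y = g_Y* - β × Δu = 3.30 - 1.6 × (2.15) = 3.3 - 3.44 = -0.14%.
Real GDP in the next year = 2704 × (1 - 0.14/100) = 2704 × 0.9986 ≈ 2700 billion.

$2,700 billion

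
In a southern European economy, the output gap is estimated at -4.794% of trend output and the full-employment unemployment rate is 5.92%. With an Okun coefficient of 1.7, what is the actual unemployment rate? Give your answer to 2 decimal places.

From Okun's law, u - u* = -(output gap)/β = -(-4.794)/1.7 = 2.82 points.
So u = 5.92 + 2.82 = 8.74%.

8.74%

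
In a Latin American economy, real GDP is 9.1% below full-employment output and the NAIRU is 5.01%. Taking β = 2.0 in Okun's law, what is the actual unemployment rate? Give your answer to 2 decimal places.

From Okun's law, u - u* = -(output gap)/β = -(-9.1)/2.0 = 4.55 points.
So u = 5.01 + 4.55 = 9.56%.

9.56%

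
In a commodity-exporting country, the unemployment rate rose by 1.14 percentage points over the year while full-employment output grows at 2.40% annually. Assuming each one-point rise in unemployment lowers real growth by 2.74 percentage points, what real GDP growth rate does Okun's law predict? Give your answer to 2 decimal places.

-0.72%

Growth-rate Okun's law: g_Y = g_Y* - β × Δu.
g_Y = 2.40 - 2.74 × (1.14) = 2.4 - 3.1236 = -0.7236%, i.e. -0.72% to 2 d.p.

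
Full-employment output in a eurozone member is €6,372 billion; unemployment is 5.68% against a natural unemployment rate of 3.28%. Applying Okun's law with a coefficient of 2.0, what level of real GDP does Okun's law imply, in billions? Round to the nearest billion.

Unemployment gap = 5.68 - 3.28 = 2.4 points, so the output gap is -2 × 2.4 = -4.8%.
Actual GDP = 6372 × (1 - 4.8/100) = 6372 × 0.952 ≈ 6066 billion.

€6,066 billion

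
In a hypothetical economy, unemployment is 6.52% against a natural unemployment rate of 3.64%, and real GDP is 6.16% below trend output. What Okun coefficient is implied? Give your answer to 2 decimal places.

Okun's law: output gap = -β × (u - u*).
-6.16 = -β × (6.52 - 3.64) = -β × 2.88, so β = 6.16/2.88 = 2.14.

β ≈ 2.14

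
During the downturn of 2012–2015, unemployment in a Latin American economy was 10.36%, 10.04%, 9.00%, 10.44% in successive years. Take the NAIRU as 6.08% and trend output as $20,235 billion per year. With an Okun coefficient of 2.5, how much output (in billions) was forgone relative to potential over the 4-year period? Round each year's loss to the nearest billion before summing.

Year 2012: gap = -2.5 × (10.36 - 6.08) = -10.7%, loss ≈ 20235 × 10.7/100 ≈ 2165.
Year 2013: gap = -2.5 × (10.04 - 6.08) = -9.9%, loss ≈ 20235 × 9.9/100 ≈ 2003.
Year 2014: gap = -2.5 × (9 - 6.08) = -7.3%, loss ≈ 20235 × 7.3/100 ≈ 1477.
Year 2015: gap = -2.5 × (10.44 - 6.08) = -10.9%, loss ≈ 20235 × 10.9/100 ≈ 2206.
Total lost output = 2165 + 2003 + 1477 + 2206 = 7851 billion.

$7,851 billion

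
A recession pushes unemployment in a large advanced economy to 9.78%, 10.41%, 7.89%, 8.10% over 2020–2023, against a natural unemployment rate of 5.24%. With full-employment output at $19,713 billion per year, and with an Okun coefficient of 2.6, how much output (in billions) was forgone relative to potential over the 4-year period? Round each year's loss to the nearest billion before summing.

Year 2020: gap = -2.6 × (9.78 - 5.24) = -11.804%, loss ≈ 19713 × 11.804/100 ≈ 2327.
Year 2021: gap = -2.6 × (10.41 - 5.24) = -13.442%, loss ≈ 19713 × 13.442/100 ≈ 2650.
Year 2022: gap = -2.6 × (7.89 - 5.24) = -6.89%, loss ≈ 19713 × 6.89/100 ≈ 1358.
Year 2023: gap = -2.6 × (8.1 - 5.24) = -7.436%, loss ≈ 19713 × 7.436/100 ≈ 1466.
Total lost output = 2327 + 2650 + 1358 + 1466 = 7801 billion.

$7,801 billion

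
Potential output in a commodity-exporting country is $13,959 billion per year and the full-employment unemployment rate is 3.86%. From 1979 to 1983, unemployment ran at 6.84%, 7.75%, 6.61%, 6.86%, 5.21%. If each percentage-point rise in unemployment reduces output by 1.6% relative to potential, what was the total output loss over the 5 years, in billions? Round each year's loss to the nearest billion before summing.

Year 1979: gap = -1.6 × (6.84 - 3.86) = -4.768%, loss ≈ 13959 × 4.768/100 ≈ 666.
Year 1980: gap = -1.6 × (7.75 - 3.86) = -6.224%, loss ≈ 13959 × 6.224/100 ≈ 869.
Year 1981: gap = -1.6 × (6.61 - 3.86) = -4.4%, loss ≈ 13959 × 4.4/100 ≈ 614.
Year 1982: gap = -1.6 × (6.86 - 3.86) = -4.8%, loss ≈ 13959 × 4.8/100 ≈ 670.
Year 1983: gap = -1.6 × (5.21 - 3.86) = -2.16%, loss ≈ 13959 × 2.16/100 ≈ 302.
Total lost output = 666 + 869 + 614 + 670 + 302 = 3121 billion.

$3,121 billion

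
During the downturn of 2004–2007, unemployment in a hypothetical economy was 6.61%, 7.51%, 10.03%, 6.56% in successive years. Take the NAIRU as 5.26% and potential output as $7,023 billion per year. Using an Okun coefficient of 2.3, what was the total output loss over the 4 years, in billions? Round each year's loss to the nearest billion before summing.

$1,561 billion

Year 2004: gap = -2.3 × (6.61 - 5.26) = -3.105%, loss ≈ 7023 × 3.105/100 ≈ 218.
Year 2005: gap = -2.3 × (7.51 - 5.26) = -5.175%, loss ≈ 7023 × 5.175/100 ≈ 363.
Year 2006: gap = -2.3 × (10.03 - 5.26) = -10.971%, loss ≈ 7023 × 10.971/100 ≈ 770.
Year 2007: gap = -2.3 × (6.56 - 5.26) = -2.99%, loss ≈ 7023 × 2.99/100 ≈ 210.
Total lost output = 218 + 363 + 770 + 210 = 1561 billion.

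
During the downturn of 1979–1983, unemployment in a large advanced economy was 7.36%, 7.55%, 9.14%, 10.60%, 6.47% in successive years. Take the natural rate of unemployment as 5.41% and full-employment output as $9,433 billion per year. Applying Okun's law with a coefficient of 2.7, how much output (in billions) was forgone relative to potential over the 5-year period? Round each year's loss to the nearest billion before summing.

$3,584 billion

Year 1979: gap = -2.7 × (7.36 - 5.41) = -5.265%, loss ≈ 9433 × 5.265/100 ≈ 497.
Year 1980: gap = -2.7 × (7.55 - 5.41) = -5.778%, loss ≈ 9433 × 5.778/100 ≈ 545.
Year 1981: gap = -2.7 × (9.14 - 5.41) = -10.071%, loss ≈ 9433 × 10.071/100 ≈ 950.
Year 1982: gap = -2.7 × (10.6 - 5.41) = -14.013%, loss ≈ 9433 × 14.013/100 ≈ 1322.
Year 1983: gap = -2.7 × (6.47 - 5.41) = -2.862%, loss ≈ 9433 × 2.862/100 ≈ 270.
Total lost output = 497 + 545 + 950 + 1322 + 270 = 3584 billion.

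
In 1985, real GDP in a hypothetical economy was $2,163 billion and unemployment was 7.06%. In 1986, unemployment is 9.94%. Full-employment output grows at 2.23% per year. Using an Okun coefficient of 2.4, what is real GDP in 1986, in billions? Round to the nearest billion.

Δu = 9.94 - 7.06 = 2.88 points.
Okun's law (growth form): g_Y = g_Y* - β × Δu = 2.23 - 2.4 × (2.88) = 2.23 - 6.912 = -4.682%.
Real GDP in the next year = 2163 × (1 - 4.682/100) = 2163 × 0.95318 ≈ 2062 billion.

$2,062 billion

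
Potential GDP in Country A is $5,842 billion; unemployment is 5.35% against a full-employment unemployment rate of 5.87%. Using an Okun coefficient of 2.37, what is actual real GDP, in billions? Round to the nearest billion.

Unemployment gap = 5.35 - 5.87 = -0.52 points, so the output gap is -2.37 × (-0.52) = 1.2324%.
Actual GDP = 5842 × (1 + 1.2324/100) = 5842 × 1.012324 ≈ 5914 billion.

$5,914 billion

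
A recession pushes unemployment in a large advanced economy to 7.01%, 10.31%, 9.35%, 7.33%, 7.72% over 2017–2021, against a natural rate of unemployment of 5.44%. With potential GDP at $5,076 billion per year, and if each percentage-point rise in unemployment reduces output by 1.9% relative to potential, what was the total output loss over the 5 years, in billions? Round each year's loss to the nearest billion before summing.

$1,400 billion

Year 2017: gap = -1.9 × (7.01 - 5.44) = -2.983%, loss ≈ 5076 × 2.983/100 ≈ 151.
Year 2018: gap = -1.9 × (10.31 - 5.44) = -9.253%, loss ≈ 5076 × 9.253/100 ≈ 470.
Year 2019: gap = -1.9 × (9.35 - 5.44) = -7.429%, loss ≈ 5076 × 7.429/100 ≈ 377.
Year 2020: gap = -1.9 × (7.33 - 5.44) = -3.591%, loss ≈ 5076 × 3.591/100 ≈ 182.
Year 2021: gap = -1.9 × (7.72 - 5.44) = -4.332%, loss ≈ 5076 × 4.332/100 ≈ 220.
Total lost output = 151 + 470 + 377 + 182 + 220 = 1400 billion.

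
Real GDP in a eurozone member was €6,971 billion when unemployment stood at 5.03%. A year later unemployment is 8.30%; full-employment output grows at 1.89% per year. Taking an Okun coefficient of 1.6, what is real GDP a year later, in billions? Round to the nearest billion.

Δu = 8.3 - 5.03 = 3.27 points.
Okun's law (growth form): g_Y = g_Y* - β × Δu = 1.89 - 1.6 × (3.27) = 1.89 - 5.232 = -3.342%.
Real GDP in the next year = 6971 × (1 - 3.342/100) = 6971 × 0.96658 ≈ 6738 billion.

€6,738 billion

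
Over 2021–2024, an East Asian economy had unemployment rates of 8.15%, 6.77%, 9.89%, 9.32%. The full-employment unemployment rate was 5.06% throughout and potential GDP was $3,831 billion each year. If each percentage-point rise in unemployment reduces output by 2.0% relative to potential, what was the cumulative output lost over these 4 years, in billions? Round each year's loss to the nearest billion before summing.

$1,064 billion

Year 2021: gap = -2.0 × (8.15 - 5.06) = -6.18%, loss ≈ 3831 × 6.18/100 ≈ 237.
Year 2022: gap = -2.0 × (6.77 - 5.06) = -3.42%, loss ≈ 3831 × 3.42/100 ≈ 131.
Year 2023: gap = -2.0 × (9.89 - 5.06) = -9.66%, loss ≈ 3831 × 9.66/100 ≈ 370.
Year 2024: gap = -2.0 × (9.32 - 5.06) = -8.52%, loss ≈ 3831 × 8.52/100 ≈ 326.
Total lost output = 237 + 131 + 370 + 326 = 1064 billion.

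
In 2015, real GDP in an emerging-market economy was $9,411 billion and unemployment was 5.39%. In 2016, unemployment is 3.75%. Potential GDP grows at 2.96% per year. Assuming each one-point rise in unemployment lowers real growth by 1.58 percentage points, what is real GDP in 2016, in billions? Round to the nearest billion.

Δu = 3.75 - 5.39 = -1.64 points.
Okun's law (growth form): g_Y = g_Y* - β × Δu = 2.96 - 1.58 × (-1.64) = 2.96 + 2.5912 = 5.5512%.
Real GDP in the next year = 9411 × (1 + 5.5512/100) = 9411 × 1.055512 ≈ 9933 billion.

$9,933 billion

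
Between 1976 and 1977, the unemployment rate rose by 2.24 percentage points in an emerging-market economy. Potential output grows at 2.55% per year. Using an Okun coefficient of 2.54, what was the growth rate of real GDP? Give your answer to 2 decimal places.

-3.14%

Growth-rate Okun's law: g_Y = g_Y* - β × Δu.
g_Y = 2.55 - 2.54 × (2.24) = 2.55 - 5.6896 = -3.1396%, i.e. -3.14% to 2 d.p.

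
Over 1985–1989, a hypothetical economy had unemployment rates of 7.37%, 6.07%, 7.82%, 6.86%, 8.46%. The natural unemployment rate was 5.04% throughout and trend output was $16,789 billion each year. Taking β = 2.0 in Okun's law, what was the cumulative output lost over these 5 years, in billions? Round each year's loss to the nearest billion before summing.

$3,820 billion

Year 1985: gap = -2.0 × (7.37 - 5.04) = -4.66%, loss ≈ 16789 × 4.66/100 ≈ 782.
Year 1986: gap = -2.0 × (6.07 - 5.04) = -2.06%, loss ≈ 16789 × 2.06/100 ≈ 346.
Year 1987: gap = -2.0 × (7.82 - 5.04) = -5.56%, loss ≈ 16789 × 5.56/100 ≈ 933.
Year 1988: gap = -2.0 × (6.86 - 5.04) = -3.64%, loss ≈ 16789 × 3.64/100 ≈ 611.
Year 1989: gap = -2.0 × (8.46 - 5.04) = -6.84%, loss ≈ 16789 × 6.84/100 ≈ 1148.
Total lost output = 782 + 346 + 933 + 611 + 1148 = 3820 billion.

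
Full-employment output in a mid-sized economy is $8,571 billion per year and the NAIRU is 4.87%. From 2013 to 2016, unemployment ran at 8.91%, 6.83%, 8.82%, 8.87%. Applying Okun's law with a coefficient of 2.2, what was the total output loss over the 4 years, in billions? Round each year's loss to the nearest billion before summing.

Year 2013: gap = -2.2 × (8.91 - 4.87) = -8.888%, loss ≈ 8571 × 8.888/100 ≈ 762.
Year 2014: gap = -2.2 × (6.83 - 4.87) = -4.312%, loss ≈ 8571 × 4.312/100 ≈ 370.
Year 2015: gap = -2.2 × (8.82 - 4.87) = -8.69%, loss ≈ 8571 × 8.69/100 ≈ 745.
Year 2016: gap = -2.2 × (8.87 - 4.87) = -8.8%, loss ≈ 8571 × 8.8/100 ≈ 754.
Total lost output = 762 + 370 + 745 + 754 = 2631 billion.

$2,631 billion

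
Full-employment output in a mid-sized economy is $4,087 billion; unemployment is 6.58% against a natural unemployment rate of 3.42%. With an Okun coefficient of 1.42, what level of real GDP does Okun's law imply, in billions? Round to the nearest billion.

$3,904 billion

Unemployment gap = 6.58 - 3.42 = 3.16 points, so the output gap is -1.42 × 3.16 = -4.4872%.
Actual GDP = 4087 × (1 - 4.4872/100) = 4087 × 0.955128 ≈ 3904 billion.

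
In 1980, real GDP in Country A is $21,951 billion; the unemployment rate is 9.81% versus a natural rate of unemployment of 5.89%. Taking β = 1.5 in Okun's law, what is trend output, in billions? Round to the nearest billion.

Unemployment gap = 9.81 - 5.89 = 3.92 points, so output gap = -1.5 × 3.92 = -5.88%.
Since Y = Y* × (1 + gap/100), Y* = 21951/0.9412 ≈ 23322 billion.

$23,322 billion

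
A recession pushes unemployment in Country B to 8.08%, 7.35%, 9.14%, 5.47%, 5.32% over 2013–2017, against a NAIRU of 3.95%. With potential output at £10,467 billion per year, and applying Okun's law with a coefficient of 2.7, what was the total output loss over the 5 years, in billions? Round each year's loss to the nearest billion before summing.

£4,412 billion

Year 2013: gap = -2.7 × (8.08 - 3.95) = -11.151%, loss ≈ 10467 × 11.151/100 ≈ 1167.
Year 2014: gap = -2.7 × (7.35 - 3.95) = -9.18%, loss ≈ 10467 × 9.18/100 ≈ 961.
Year 2015: gap = -2.7 × (9.14 - 3.95) = -14.013%, loss ≈ 10467 × 14.013/100 ≈ 1467.
Year 2016: gap = -2.7 × (5.47 - 3.95) = -4.104%, loss ≈ 10467 × 4.104/100 ≈ 430.
Year 2017: gap = -2.7 × (5.32 - 3.95) = -3.699%, loss ≈ 10467 × 3.699/100 ≈ 387.
Total lost output = 1167 + 961 + 1467 + 430 + 387 = 4412 billion.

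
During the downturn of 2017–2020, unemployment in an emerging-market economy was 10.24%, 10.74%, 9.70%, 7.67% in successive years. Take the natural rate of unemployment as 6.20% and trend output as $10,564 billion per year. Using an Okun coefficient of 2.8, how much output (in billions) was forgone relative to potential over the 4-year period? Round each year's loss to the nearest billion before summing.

$4,008 billion

Year 2017: gap = -2.8 × (10.24 - 6.2) = -11.312%, loss ≈ 10564 × 11.312/100 ≈ 1195.
Year 2018: gap = -2.8 × (10.74 - 6.2) = -12.712%, loss ≈ 10564 × 12.712/100 ≈ 1343.
Year 2019: gap = -2.8 × (9.7 - 6.2) = -9.8%, loss ≈ 10564 × 9.8/100 ≈ 1035.
Year 2020: gap = -2.8 × (7.67 - 6.2) = -4.116%, loss ≈ 10564 × 4.116/100 ≈ 435.
Total lost output = 1195 + 1343 + 1035 + 435 = 4008 billion.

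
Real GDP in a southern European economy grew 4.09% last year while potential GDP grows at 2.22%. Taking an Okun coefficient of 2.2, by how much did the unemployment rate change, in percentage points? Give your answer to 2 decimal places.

Growth-rate Okun's law: g_Y = g_Y* - β × Δu, so Δu = (g_Y* - g_Y)/β.
Δu = (2.22 - 4.09)/2.2 = -1.87/2.2 = -0.85 percentage points.

-0.85 percentage points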